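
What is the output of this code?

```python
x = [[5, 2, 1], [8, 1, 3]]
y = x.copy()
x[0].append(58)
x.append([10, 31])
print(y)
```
[[5, 2, 1, 58], [8, 1, 3]]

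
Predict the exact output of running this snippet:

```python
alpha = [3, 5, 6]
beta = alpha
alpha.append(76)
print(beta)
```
[3, 5, 6, 76]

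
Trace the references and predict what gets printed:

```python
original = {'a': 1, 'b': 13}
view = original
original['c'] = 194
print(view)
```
{'a': 1, 'b': 13, 'c': 194}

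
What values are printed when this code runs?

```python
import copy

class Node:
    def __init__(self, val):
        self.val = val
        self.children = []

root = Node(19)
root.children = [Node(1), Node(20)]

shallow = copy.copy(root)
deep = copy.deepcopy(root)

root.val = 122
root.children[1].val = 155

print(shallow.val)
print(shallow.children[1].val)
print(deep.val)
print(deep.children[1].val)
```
19
155
19
20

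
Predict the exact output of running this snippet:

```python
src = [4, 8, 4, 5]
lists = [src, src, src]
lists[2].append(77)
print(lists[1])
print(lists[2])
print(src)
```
[4, 8, 4, 5, 77]
[4, 8, 4, 5, 77]
[4, 8, 4, 5, 77]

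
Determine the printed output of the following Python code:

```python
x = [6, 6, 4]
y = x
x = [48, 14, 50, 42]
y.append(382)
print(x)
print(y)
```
[48, 14, 50, 42]
[6, 6, 4, 382]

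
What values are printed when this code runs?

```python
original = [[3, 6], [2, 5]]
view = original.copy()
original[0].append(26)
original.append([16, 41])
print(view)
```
[[3, 6, 26], [2, 5]]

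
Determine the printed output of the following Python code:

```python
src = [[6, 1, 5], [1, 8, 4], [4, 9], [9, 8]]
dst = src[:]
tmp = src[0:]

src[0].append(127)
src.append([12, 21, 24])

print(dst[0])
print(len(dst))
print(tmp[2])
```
[6, 1, 5, 127]
4
[4, 9]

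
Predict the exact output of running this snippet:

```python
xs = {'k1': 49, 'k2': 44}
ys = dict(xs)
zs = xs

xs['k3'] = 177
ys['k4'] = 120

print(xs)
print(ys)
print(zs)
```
{'k1': 49, 'k2': 44, 'k3': 177}
{'k1': 49, 'k2': 44, 'k4': 120}
{'k1': 49, 'k2': 44, 'k3': 177}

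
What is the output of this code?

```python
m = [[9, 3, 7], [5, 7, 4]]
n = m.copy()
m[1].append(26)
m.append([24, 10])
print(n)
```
[[9, 3, 7], [5, 7, 4, 26]]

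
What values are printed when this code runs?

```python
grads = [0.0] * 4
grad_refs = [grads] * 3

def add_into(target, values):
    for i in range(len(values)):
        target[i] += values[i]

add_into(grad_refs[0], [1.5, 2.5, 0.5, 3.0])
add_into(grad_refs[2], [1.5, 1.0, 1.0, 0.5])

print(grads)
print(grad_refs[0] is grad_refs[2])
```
[3.0, 3.5, 1.5, 3.5]
True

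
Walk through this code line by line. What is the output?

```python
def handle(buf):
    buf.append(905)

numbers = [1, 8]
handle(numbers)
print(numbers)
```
[1, 8, 905]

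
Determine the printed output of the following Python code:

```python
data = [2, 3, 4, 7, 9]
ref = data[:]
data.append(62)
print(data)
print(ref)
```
[2, 3, 4, 7, 9, 62]
[2, 3, 4, 7, 9]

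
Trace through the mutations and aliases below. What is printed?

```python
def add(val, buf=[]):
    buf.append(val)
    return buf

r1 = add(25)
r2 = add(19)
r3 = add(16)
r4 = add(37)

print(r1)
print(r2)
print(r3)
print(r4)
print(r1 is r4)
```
[25, 19, 16, 37]
[25, 19, 16, 37]
[25, 19, 16, 37]
[25, 19, 16, 37]
True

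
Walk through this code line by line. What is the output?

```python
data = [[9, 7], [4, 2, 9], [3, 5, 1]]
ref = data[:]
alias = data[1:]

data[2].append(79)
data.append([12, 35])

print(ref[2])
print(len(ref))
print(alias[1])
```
[3, 5, 1, 79]
3
[3, 5, 1, 79]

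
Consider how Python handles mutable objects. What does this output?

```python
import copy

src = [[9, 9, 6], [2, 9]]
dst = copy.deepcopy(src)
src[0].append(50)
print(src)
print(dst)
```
[[9, 9, 6, 50], [2, 9]]
[[9, 9, 6], [2, 9]]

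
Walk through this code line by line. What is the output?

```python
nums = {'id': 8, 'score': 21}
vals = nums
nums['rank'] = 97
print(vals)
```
{'id': 8, 'score': 21, 'rank': 97}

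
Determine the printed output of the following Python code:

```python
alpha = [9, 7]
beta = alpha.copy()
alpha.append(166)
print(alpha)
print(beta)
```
[9, 7, 166]
[9, 7]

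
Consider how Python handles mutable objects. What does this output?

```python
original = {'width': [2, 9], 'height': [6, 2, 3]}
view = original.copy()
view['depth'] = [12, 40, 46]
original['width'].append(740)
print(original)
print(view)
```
{'width': [2, 9, 740], 'height': [6, 2, 3]}
{'width': [2, 9, 740], 'height': [6, 2, 3], 'depth': [12, 40, 46]}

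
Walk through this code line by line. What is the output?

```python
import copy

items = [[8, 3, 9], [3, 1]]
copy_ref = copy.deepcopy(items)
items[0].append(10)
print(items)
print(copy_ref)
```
[[8, 3, 9, 10], [3, 1]]
[[8, 3, 9], [3, 1]]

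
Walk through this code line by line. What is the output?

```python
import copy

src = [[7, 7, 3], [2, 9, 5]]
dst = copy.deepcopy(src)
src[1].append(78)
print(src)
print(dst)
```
[[7, 7, 3], [2, 9, 5, 78]]
[[7, 7, 3], [2, 9, 5]]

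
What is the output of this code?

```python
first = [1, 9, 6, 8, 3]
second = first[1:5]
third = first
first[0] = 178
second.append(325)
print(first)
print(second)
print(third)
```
[178, 9, 6, 8, 3]
[9, 6, 8, 3, 325]
[178, 9, 6, 8, 3]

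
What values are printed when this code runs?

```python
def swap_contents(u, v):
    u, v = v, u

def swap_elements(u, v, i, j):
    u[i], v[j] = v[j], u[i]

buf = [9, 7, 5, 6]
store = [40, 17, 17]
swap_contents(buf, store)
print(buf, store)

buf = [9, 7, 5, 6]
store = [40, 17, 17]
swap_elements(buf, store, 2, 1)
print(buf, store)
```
[9, 7, 5, 6] [40, 17, 17]
[9, 7, 17, 6] [40, 5, 17]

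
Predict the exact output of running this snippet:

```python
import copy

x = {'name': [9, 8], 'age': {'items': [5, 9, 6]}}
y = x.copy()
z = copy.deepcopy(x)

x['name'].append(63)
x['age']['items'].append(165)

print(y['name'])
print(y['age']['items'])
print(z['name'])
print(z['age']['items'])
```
[9, 8, 63]
[5, 9, 6, 165]
[9, 8]
[5, 9, 6]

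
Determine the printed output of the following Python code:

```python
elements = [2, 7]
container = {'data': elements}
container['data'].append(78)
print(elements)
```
[2, 7, 78]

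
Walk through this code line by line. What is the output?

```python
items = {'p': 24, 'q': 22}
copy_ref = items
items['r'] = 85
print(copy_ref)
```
{'p': 24, 'q': 22, 'r': 85}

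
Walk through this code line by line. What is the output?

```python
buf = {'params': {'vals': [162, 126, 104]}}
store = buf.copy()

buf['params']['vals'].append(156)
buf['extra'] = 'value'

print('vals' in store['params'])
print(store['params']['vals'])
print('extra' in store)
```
True
[162, 126, 104, 156]
False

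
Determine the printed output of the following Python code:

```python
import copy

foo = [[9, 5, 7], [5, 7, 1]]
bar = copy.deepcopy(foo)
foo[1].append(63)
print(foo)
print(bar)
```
[[9, 5, 7], [5, 7, 1, 63]]
[[9, 5, 7], [5, 7, 1]]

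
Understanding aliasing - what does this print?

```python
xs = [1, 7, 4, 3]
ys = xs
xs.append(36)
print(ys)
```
[1, 7, 4, 3, 36]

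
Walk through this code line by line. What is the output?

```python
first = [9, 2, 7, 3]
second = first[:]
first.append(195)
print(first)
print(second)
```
[9, 2, 7, 3, 195]
[9, 2, 7, 3]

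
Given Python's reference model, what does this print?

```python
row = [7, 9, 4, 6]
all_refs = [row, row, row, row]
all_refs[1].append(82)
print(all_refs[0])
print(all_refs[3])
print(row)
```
[7, 9, 4, 6, 82]
[7, 9, 4, 6, 82]
[7, 9, 4, 6, 82]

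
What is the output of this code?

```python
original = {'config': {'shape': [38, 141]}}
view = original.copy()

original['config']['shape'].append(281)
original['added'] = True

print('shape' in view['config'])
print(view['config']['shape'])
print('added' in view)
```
True
[38, 141, 281]
False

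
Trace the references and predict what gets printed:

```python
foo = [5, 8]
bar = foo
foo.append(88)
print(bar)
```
[5, 8, 88]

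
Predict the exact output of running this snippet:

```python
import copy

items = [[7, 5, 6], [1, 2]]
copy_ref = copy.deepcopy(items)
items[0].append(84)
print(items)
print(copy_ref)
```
[[7, 5, 6, 84], [1, 2]]
[[7, 5, 6], [1, 2]]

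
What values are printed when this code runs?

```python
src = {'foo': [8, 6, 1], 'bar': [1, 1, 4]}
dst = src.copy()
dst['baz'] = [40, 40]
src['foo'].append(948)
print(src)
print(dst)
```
{'foo': [8, 6, 1, 948], 'bar': [1, 1, 4]}
{'foo': [8, 6, 1, 948], 'bar': [1, 1, 4], 'baz': [40, 40]}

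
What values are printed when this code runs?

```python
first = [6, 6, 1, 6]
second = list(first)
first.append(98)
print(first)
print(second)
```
[6, 6, 1, 6, 98]
[6, 6, 1, 6]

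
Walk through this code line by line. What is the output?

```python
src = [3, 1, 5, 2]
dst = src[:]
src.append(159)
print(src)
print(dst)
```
[3, 1, 5, 2, 159]
[3, 1, 5, 2]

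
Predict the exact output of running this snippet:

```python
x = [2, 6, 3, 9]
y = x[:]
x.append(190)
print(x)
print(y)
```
[2, 6, 3, 9, 190]
[2, 6, 3, 9]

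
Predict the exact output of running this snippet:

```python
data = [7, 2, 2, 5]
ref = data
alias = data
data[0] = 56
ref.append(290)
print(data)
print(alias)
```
[56, 2, 2, 5, 290]
[56, 2, 2, 5, 290]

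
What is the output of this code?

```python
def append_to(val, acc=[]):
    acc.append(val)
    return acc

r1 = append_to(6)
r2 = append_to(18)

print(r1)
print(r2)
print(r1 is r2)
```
[6, 18]
[6, 18]
True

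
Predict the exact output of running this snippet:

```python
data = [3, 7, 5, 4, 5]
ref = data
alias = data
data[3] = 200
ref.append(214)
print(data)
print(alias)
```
[3, 7, 5, 200, 5, 214]
[3, 7, 5, 200, 5, 214]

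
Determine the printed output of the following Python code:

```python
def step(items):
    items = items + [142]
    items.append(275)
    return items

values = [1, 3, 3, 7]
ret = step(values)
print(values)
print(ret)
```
[1, 3, 3, 7]
[1, 3, 3, 7, 142, 275]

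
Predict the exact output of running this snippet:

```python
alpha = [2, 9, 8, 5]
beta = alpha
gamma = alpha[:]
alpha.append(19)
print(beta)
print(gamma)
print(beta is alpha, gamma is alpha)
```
[2, 9, 8, 5, 19]
[2, 9, 8, 5]
True False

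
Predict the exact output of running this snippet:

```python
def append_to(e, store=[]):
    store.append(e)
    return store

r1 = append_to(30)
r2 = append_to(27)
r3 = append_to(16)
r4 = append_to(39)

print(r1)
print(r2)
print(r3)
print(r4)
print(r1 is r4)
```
[30, 27, 16, 39]
[30, 27, 16, 39]
[30, 27, 16, 39]
[30, 27, 16, 39]
True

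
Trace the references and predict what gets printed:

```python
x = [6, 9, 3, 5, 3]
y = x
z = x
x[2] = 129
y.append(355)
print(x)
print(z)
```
[6, 9, 129, 5, 3, 355]
[6, 9, 129, 5, 3, 355]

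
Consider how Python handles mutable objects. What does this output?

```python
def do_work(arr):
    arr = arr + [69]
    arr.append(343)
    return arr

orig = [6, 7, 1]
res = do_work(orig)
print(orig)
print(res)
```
[6, 7, 1]
[6, 7, 1, 69, 343]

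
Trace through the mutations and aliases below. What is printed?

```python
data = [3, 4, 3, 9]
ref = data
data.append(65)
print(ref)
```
[3, 4, 3, 9, 65]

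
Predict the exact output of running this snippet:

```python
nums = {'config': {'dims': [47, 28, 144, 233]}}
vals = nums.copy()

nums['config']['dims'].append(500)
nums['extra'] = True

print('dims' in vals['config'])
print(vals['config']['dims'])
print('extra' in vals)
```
True
[47, 28, 144, 233, 500]
False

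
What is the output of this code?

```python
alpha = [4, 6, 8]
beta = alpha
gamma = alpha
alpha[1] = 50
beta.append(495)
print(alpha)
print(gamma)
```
[4, 50, 8, 495]
[4, 50, 8, 495]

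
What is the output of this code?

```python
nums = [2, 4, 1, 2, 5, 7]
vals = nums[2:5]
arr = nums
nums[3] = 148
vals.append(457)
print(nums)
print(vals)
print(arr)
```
[2, 4, 1, 148, 5, 7]
[1, 2, 5, 457]
[2, 4, 1, 148, 5, 7]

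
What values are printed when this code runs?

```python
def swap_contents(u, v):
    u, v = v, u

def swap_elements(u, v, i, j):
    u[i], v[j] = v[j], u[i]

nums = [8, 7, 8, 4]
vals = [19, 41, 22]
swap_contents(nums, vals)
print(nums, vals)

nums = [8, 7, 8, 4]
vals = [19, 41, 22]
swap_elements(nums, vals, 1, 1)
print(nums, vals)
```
[8, 7, 8, 4] [19, 41, 22]
[8, 41, 8, 4] [19, 7, 22]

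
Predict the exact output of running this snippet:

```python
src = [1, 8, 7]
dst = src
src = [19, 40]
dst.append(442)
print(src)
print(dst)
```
[19, 40]
[1, 8, 7, 442]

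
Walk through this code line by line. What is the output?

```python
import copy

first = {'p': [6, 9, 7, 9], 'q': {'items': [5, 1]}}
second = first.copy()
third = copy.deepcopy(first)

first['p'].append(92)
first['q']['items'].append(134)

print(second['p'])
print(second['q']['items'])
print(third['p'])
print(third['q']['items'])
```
[6, 9, 7, 9, 92]
[5, 1, 134]
[6, 9, 7, 9]
[5, 1]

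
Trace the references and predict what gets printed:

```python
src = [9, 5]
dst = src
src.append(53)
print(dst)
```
[9, 5, 53]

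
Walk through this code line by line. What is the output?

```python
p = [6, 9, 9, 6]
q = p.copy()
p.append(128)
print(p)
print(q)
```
[6, 9, 9, 6, 128]
[6, 9, 9, 6]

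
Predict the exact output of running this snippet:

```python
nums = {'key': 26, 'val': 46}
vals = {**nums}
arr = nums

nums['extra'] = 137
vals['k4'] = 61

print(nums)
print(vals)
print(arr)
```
{'key': 26, 'val': 46, 'extra': 137}
{'key': 26, 'val': 46, 'k4': 61}
{'key': 26, 'val': 46, 'extra': 137}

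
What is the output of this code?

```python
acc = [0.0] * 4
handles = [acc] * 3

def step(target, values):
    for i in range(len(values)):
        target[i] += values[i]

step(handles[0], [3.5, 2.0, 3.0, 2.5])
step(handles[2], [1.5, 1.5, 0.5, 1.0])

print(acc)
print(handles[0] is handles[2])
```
[5.0, 3.5, 3.5, 3.5]
True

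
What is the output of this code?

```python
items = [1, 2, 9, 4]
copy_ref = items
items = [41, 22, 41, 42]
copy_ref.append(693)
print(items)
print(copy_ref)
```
[41, 22, 41, 42]
[1, 2, 9, 4, 693]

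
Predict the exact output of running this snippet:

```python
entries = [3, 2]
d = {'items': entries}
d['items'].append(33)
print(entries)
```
[3, 2, 33]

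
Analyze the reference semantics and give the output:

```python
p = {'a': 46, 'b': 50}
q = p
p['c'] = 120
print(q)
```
{'a': 46, 'b': 50, 'c': 120}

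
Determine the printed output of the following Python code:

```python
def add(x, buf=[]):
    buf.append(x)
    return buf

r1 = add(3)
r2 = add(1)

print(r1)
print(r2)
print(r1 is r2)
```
[3, 1]
[3, 1]
True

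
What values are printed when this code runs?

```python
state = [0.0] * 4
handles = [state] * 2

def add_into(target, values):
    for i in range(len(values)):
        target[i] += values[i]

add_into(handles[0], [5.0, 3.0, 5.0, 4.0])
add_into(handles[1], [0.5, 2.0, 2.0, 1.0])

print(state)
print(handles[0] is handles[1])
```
[5.5, 5.0, 7.0, 5.0]
True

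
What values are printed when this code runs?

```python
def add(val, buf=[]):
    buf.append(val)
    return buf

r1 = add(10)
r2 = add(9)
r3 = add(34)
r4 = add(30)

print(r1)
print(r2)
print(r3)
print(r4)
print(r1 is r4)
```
[10, 9, 34, 30]
[10, 9, 34, 30]
[10, 9, 34, 30]
[10, 9, 34, 30]
True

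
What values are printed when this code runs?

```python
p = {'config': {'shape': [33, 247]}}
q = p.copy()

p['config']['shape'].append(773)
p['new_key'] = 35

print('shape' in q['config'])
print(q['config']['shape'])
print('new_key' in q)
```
True
[33, 247, 773]
False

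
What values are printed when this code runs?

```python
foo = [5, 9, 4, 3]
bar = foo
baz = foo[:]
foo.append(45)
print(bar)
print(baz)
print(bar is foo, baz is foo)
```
[5, 9, 4, 3, 45]
[5, 9, 4, 3]
True False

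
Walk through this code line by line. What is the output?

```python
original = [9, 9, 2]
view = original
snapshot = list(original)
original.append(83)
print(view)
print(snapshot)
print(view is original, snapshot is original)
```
[9, 9, 2, 83]
[9, 9, 2]
True False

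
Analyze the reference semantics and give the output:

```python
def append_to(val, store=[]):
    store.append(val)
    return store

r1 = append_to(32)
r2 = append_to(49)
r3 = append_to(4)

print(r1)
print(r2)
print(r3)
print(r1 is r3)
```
[32, 49, 4]
[32, 49, 4]
[32, 49, 4]
True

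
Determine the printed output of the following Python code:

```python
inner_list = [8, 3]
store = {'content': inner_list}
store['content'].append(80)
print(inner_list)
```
[8, 3, 80]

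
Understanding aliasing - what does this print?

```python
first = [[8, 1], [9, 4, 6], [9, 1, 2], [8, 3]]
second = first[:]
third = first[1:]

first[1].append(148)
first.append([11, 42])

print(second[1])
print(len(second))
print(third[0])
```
[9, 4, 6, 148]
4
[9, 4, 6, 148]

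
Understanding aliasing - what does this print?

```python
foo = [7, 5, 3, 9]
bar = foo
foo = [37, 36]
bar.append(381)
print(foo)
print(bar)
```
[37, 36]
[7, 5, 3, 9, 381]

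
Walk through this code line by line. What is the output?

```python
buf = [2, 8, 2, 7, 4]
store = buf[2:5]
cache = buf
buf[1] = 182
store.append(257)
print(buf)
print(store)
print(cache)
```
[2, 182, 2, 7, 4]
[2, 7, 4, 257]
[2, 182, 2, 7, 4]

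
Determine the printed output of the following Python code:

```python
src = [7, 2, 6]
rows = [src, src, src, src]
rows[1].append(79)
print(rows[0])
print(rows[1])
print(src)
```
[7, 2, 6, 79]
[7, 2, 6, 79]
[7, 2, 6, 79]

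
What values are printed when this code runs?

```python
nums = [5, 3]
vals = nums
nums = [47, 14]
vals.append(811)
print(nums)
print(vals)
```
[47, 14]
[5, 3, 811]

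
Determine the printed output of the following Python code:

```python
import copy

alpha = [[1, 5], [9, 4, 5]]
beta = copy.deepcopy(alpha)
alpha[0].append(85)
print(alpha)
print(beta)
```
[[1, 5, 85], [9, 4, 5]]
[[1, 5], [9, 4, 5]]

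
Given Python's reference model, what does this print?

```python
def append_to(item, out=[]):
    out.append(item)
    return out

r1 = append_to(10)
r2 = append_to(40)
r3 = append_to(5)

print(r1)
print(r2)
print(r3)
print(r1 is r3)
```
[10, 40, 5]
[10, 40, 5]
[10, 40, 5]
True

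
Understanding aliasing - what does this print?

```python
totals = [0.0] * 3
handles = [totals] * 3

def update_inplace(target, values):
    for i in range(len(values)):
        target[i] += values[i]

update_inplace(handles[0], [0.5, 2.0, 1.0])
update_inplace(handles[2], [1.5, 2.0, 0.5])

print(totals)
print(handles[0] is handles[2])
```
[2.0, 4.0, 1.5]
True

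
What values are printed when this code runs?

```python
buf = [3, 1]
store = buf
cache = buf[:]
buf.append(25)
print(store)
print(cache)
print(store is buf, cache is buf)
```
[3, 1, 25]
[3, 1]
True False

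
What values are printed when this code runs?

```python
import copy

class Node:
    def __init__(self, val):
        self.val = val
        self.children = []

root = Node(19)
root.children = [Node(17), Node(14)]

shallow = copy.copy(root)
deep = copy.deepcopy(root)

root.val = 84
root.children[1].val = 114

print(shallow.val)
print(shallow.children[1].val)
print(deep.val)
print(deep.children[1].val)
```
19
114
19
14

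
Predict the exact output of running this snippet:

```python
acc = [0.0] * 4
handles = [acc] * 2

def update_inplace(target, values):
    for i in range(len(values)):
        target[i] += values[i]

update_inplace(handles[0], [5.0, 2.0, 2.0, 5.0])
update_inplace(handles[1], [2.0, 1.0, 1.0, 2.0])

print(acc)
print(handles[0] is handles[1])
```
[7.0, 3.0, 3.0, 7.0]
True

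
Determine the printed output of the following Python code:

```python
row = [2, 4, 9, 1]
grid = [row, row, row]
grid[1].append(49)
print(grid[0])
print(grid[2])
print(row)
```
[2, 4, 9, 1, 49]
[2, 4, 9, 1, 49]
[2, 4, 9, 1, 49]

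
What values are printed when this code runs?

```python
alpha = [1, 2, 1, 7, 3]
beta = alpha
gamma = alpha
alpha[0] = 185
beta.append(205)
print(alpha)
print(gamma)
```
[185, 2, 1, 7, 3, 205]
[185, 2, 1, 7, 3, 205]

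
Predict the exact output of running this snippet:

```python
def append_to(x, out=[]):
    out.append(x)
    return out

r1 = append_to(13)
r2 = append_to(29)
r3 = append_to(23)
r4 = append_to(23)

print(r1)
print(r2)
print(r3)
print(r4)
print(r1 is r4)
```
[13, 29, 23, 23]
[13, 29, 23, 23]
[13, 29, 23, 23]
[13, 29, 23, 23]
True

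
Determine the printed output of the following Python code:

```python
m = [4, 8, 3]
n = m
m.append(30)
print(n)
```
[4, 8, 3, 30]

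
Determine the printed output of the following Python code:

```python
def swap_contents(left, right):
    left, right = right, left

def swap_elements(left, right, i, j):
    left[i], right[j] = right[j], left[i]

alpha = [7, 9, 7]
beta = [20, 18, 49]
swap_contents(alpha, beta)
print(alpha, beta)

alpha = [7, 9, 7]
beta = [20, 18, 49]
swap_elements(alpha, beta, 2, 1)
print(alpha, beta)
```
[7, 9, 7] [20, 18, 49]
[7, 9, 18] [20, 7, 49]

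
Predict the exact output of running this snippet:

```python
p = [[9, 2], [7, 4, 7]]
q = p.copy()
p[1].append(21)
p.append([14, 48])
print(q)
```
[[9, 2], [7, 4, 7, 21]]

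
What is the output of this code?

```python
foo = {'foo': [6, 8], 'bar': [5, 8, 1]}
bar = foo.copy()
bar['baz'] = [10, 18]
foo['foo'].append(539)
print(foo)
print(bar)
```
{'foo': [6, 8, 539], 'bar': [5, 8, 1]}
{'foo': [6, 8, 539], 'bar': [5, 8, 1], 'baz': [10, 18]}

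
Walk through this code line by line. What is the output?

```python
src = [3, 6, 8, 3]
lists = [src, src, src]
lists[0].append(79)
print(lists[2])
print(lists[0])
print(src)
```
[3, 6, 8, 3, 79]
[3, 6, 8, 3, 79]
[3, 6, 8, 3, 79]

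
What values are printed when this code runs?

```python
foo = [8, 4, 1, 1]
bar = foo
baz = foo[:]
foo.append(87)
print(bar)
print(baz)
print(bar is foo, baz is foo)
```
[8, 4, 1, 1, 87]
[8, 4, 1, 1]
True False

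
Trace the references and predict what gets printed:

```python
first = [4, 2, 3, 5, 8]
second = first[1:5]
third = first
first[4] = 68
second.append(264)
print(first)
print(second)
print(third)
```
[4, 2, 3, 5, 68]
[2, 3, 5, 8, 264]
[4, 2, 3, 5, 68]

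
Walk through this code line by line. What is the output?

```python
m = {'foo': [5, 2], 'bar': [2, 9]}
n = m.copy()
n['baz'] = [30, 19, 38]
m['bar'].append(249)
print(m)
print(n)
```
{'foo': [5, 2], 'bar': [2, 9, 249]}
{'foo': [5, 2], 'bar': [2, 9, 249], 'baz': [30, 19, 38]}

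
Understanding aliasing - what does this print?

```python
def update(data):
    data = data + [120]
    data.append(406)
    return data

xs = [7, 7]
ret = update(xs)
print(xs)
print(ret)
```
[7, 7]
[7, 7, 120, 406]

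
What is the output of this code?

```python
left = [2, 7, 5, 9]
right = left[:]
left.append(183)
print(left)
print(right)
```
[2, 7, 5, 9, 183]
[2, 7, 5, 9]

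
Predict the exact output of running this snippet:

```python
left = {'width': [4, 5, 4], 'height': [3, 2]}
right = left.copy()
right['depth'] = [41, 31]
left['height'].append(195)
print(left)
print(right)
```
{'width': [4, 5, 4], 'height': [3, 2, 195]}
{'width': [4, 5, 4], 'height': [3, 2, 195], 'depth': [41, 31]}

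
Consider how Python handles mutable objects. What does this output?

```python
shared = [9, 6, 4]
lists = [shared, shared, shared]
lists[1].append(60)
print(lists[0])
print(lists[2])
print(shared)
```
[9, 6, 4, 60]
[9, 6, 4, 60]
[9, 6, 4, 60]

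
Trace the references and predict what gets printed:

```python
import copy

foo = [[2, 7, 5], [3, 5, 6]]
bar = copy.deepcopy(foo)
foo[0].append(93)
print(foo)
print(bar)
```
[[2, 7, 5, 93], [3, 5, 6]]
[[2, 7, 5], [3, 5, 6]]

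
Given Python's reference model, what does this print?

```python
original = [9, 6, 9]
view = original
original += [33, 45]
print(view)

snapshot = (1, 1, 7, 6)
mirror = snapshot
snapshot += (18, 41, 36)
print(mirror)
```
[9, 6, 9, 33, 45]
(1, 1, 7, 6)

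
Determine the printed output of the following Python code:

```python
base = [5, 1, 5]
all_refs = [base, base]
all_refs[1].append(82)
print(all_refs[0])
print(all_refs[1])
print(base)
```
[5, 1, 5, 82]
[5, 1, 5, 82]
[5, 1, 5, 82]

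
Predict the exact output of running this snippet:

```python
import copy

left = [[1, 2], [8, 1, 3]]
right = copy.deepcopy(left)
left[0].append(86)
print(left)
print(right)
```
[[1, 2, 86], [8, 1, 3]]
[[1, 2], [8, 1, 3]]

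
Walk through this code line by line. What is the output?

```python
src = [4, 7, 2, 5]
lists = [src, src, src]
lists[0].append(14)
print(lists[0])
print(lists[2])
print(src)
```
[4, 7, 2, 5, 14]
[4, 7, 2, 5, 14]
[4, 7, 2, 5, 14]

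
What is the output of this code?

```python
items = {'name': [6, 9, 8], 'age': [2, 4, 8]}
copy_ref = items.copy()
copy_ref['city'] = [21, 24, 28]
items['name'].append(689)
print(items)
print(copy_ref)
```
{'name': [6, 9, 8, 689], 'age': [2, 4, 8]}
{'name': [6, 9, 8, 689], 'age': [2, 4, 8], 'city': [21, 24, 28]}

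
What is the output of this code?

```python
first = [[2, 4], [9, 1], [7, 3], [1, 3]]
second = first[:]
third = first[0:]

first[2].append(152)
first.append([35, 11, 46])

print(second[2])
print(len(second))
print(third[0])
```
[7, 3, 152]
4
[2, 4]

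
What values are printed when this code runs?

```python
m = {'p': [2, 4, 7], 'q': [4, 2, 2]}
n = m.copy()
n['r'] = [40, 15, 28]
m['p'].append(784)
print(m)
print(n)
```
{'p': [2, 4, 7, 784], 'q': [4, 2, 2]}
{'p': [2, 4, 7, 784], 'q': [4, 2, 2], 'r': [40, 15, 28]}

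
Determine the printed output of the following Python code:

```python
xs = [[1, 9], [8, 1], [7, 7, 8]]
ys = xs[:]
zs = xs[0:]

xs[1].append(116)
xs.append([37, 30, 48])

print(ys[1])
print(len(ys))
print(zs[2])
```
[8, 1, 116]
3
[7, 7, 8]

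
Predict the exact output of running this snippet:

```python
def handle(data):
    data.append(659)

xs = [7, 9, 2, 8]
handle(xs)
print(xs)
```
[7, 9, 2, 8, 659]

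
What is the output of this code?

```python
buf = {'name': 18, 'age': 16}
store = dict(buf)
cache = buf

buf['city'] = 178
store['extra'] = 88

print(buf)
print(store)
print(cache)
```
{'name': 18, 'age': 16, 'city': 178}
{'name': 18, 'age': 16, 'extra': 88}
{'name': 18, 'age': 16, 'city': 178}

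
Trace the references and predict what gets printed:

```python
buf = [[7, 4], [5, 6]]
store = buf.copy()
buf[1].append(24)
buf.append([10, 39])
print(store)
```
[[7, 4], [5, 6, 24]]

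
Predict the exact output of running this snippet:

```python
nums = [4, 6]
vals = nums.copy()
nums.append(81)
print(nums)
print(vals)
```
[4, 6, 81]
[4, 6]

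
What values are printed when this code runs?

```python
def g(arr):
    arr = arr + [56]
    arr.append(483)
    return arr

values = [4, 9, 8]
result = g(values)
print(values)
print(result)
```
[4, 9, 8]
[4, 9, 8, 56, 483]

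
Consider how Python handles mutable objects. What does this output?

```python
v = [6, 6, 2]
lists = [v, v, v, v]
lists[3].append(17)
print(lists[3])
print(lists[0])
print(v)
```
[6, 6, 2, 17]
[6, 6, 2, 17]
[6, 6, 2, 17]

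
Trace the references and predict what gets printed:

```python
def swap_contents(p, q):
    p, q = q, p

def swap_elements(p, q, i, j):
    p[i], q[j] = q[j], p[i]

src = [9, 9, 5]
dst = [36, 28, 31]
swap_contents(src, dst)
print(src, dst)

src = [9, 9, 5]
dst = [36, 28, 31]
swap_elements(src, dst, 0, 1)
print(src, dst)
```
[9, 9, 5] [36, 28, 31]
[28, 9, 5] [36, 9, 31]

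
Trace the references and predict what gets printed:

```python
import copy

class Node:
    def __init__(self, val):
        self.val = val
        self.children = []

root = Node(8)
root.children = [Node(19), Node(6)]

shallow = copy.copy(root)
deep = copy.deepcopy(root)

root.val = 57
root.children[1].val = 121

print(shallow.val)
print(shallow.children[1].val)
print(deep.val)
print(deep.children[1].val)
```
8
121
8
6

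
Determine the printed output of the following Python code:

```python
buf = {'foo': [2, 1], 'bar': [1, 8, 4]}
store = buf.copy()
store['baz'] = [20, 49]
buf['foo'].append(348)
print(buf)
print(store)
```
{'foo': [2, 1, 348], 'bar': [1, 8, 4]}
{'foo': [2, 1, 348], 'bar': [1, 8, 4], 'baz': [20, 49]}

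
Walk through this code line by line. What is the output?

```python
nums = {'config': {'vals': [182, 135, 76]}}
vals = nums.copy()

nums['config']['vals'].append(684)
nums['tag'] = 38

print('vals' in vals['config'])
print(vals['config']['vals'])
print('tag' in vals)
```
True
[182, 135, 76, 684]
False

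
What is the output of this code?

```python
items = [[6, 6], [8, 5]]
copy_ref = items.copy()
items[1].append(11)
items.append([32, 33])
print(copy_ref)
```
[[6, 6], [8, 5, 11]]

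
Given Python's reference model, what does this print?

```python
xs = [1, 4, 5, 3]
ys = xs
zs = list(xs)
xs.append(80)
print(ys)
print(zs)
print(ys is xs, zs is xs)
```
[1, 4, 5, 3, 80]
[1, 4, 5, 3]
True False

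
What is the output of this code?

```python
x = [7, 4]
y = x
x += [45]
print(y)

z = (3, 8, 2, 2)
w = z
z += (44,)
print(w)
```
[7, 4, 45]
(3, 8, 2, 2)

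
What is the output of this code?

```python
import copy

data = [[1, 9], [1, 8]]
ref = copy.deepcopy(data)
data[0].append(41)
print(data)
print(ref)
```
[[1, 9, 41], [1, 8]]
[[1, 9], [1, 8]]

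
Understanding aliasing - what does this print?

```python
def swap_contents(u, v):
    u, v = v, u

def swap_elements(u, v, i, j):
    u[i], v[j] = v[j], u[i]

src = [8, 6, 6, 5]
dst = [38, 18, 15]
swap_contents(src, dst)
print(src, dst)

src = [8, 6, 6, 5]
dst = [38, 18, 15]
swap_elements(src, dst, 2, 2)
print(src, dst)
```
[8, 6, 6, 5] [38, 18, 15]
[8, 6, 15, 5] [38, 18, 6]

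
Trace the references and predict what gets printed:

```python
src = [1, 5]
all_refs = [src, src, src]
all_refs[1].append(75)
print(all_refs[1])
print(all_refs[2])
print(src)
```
[1, 5, 75]
[1, 5, 75]
[1, 5, 75]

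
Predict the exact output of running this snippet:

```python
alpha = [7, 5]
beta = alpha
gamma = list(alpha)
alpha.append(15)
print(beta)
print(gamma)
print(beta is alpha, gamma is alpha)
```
[7, 5, 15]
[7, 5]
True False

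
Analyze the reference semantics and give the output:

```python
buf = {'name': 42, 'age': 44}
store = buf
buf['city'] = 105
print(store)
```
{'name': 42, 'age': 44, 'city': 105}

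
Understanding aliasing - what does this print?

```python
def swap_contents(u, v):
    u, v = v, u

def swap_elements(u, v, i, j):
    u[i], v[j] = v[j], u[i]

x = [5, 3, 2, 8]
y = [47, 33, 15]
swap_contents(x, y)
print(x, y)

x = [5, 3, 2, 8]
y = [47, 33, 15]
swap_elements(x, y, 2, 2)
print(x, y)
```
[5, 3, 2, 8] [47, 33, 15]
[5, 3, 15, 8] [47, 33, 2]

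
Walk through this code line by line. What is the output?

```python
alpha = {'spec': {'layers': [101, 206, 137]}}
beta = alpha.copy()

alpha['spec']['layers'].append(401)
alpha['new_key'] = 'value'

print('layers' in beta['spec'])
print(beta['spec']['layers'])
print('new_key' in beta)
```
True
[101, 206, 137, 401]
False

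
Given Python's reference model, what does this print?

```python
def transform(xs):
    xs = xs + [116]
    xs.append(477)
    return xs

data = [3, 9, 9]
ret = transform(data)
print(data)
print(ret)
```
[3, 9, 9]
[3, 9, 9, 116, 477]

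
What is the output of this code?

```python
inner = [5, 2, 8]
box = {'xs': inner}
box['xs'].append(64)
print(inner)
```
[5, 2, 8, 64]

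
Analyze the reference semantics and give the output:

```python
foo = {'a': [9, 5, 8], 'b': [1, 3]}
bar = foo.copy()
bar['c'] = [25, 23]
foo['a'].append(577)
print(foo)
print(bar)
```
{'a': [9, 5, 8, 577], 'b': [1, 3]}
{'a': [9, 5, 8, 577], 'b': [1, 3], 'c': [25, 23]}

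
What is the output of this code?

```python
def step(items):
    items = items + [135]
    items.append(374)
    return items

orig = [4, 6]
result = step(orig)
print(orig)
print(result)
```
[4, 6]
[4, 6, 135, 374]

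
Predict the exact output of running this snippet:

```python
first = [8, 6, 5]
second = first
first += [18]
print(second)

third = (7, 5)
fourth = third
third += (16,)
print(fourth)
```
[8, 6, 5, 18]
(7, 5)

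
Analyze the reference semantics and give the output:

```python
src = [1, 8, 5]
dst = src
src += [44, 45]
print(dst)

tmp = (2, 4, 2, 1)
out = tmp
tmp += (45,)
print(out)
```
[1, 8, 5, 44, 45]
(2, 4, 2, 1)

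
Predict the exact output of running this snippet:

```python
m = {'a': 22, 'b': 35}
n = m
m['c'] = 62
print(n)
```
{'a': 22, 'b': 35, 'c': 62}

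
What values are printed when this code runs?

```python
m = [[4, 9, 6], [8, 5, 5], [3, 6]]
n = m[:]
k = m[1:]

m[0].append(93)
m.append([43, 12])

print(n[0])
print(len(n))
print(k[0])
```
[4, 9, 6, 93]
3
[8, 5, 5]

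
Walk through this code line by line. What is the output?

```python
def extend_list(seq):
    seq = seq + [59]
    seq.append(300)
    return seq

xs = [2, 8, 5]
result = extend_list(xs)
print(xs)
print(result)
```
[2, 8, 5]
[2, 8, 5, 59, 300]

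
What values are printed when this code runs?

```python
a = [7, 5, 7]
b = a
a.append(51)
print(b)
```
[7, 5, 7, 51]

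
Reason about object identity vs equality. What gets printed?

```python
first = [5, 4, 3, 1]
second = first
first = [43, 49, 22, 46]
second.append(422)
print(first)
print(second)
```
[43, 49, 22, 46]
[5, 4, 3, 1, 422]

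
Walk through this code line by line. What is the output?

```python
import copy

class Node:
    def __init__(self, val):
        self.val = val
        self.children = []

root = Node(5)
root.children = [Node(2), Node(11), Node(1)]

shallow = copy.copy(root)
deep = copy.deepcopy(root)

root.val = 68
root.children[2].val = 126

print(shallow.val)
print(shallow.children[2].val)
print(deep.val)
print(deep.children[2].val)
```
5
126
5
1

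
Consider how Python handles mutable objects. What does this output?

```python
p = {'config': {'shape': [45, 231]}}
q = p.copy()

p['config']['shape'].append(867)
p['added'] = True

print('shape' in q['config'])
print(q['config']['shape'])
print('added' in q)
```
True
[45, 231, 867]
False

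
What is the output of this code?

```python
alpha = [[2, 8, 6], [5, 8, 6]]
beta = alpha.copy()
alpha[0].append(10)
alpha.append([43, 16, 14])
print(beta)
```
[[2, 8, 6, 10], [5, 8, 6]]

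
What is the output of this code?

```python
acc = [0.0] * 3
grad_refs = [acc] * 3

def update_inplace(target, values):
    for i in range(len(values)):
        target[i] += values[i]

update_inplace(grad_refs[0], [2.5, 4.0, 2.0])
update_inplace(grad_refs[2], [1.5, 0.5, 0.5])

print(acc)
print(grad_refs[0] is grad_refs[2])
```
[4.0, 4.5, 2.5]
True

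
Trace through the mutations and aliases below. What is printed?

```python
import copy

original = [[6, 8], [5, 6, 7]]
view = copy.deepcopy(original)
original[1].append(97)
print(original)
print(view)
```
[[6, 8], [5, 6, 7, 97]]
[[6, 8], [5, 6, 7]]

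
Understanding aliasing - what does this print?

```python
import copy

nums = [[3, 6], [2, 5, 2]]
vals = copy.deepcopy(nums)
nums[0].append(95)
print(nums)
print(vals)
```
[[3, 6, 95], [2, 5, 2]]
[[3, 6], [2, 5, 2]]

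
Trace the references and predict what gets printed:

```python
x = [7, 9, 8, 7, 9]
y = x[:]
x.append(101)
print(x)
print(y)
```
[7, 9, 8, 7, 9, 101]
[7, 9, 8, 7, 9]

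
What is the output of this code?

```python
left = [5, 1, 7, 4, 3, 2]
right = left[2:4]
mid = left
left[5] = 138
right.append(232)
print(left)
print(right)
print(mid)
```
[5, 1, 7, 4, 3, 138]
[7, 4, 232]
[5, 1, 7, 4, 3, 138]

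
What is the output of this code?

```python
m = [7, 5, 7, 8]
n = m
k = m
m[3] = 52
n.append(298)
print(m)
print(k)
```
[7, 5, 7, 52, 298]
[7, 5, 7, 52, 298]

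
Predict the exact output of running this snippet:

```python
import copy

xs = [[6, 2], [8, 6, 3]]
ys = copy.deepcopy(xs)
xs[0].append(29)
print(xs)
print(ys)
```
[[6, 2, 29], [8, 6, 3]]
[[6, 2], [8, 6, 3]]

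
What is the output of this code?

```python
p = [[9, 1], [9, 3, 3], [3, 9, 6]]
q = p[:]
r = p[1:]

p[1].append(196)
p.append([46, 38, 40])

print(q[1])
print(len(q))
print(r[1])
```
[9, 3, 3, 196]
3
[3, 9, 6]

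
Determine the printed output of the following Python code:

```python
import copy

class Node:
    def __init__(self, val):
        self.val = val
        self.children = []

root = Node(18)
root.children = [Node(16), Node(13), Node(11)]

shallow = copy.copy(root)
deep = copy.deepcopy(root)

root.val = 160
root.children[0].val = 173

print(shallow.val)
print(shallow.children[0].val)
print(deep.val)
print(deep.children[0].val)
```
18
173
18
16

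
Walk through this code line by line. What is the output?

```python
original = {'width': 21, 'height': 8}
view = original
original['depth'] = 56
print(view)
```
{'width': 21, 'height': 8, 'depth': 56}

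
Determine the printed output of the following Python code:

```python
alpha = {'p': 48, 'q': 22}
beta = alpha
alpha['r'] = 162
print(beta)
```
{'p': 48, 'q': 22, 'r': 162}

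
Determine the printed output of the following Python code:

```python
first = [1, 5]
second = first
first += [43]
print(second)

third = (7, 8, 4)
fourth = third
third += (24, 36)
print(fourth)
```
[1, 5, 43]
(7, 8, 4)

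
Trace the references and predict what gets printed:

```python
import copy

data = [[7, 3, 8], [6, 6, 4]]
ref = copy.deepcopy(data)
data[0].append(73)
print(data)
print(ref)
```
[[7, 3, 8, 73], [6, 6, 4]]
[[7, 3, 8], [6, 6, 4]]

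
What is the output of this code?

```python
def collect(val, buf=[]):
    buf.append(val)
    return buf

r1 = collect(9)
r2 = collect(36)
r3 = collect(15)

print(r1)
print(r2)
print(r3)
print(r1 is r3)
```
[9, 36, 15]
[9, 36, 15]
[9, 36, 15]
True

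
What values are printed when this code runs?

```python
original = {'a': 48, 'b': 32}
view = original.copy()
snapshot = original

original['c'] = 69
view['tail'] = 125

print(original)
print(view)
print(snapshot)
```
{'a': 48, 'b': 32, 'c': 69}
{'a': 48, 'b': 32, 'tail': 125}
{'a': 48, 'b': 32, 'c': 69}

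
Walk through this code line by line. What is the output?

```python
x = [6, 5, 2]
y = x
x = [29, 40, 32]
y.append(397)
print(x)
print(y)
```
[29, 40, 32]
[6, 5, 2, 397]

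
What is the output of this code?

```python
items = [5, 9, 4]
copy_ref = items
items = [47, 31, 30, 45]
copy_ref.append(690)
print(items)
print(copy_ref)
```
[47, 31, 30, 45]
[5, 9, 4, 690]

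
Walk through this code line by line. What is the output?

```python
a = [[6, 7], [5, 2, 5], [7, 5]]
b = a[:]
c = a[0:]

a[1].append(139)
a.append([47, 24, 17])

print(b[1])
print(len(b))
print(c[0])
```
[5, 2, 5, 139]
3
[6, 7]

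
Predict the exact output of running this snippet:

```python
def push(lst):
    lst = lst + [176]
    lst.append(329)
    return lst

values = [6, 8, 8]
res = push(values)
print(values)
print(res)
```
[6, 8, 8]
[6, 8, 8, 176, 329]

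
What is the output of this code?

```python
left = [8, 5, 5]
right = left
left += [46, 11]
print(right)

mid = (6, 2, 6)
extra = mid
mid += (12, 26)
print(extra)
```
[8, 5, 5, 46, 11]
(6, 2, 6)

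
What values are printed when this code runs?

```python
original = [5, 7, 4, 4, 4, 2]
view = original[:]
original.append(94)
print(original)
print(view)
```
[5, 7, 4, 4, 4, 2, 94]
[5, 7, 4, 4, 4, 2]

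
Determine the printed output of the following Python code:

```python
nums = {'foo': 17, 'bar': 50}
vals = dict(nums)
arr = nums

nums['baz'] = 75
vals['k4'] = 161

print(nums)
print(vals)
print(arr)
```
{'foo': 17, 'bar': 50, 'baz': 75}
{'foo': 17, 'bar': 50, 'k4': 161}
{'foo': 17, 'bar': 50, 'baz': 75}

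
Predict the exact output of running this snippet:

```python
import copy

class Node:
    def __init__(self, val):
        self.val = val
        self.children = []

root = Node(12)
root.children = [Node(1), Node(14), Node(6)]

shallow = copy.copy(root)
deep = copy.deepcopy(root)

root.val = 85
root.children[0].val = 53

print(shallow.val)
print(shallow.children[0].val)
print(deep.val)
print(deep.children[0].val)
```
12
53
12
1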